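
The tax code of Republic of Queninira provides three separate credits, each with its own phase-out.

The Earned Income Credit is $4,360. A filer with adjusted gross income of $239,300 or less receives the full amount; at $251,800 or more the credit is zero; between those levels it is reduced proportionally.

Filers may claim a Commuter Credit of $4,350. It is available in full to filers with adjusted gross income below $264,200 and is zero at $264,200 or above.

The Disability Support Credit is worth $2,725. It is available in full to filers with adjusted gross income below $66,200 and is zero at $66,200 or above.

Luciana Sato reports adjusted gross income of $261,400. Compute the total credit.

Earned Income Credit: $261,400 is at or above $251,800, so the credit is $0.
Commuter Credit: $261,400 is below the $264,200 cutoff, so the full $4,350 applies.
Disability Support Credit: $261,400 meets or exceeds the $66,200 cutoff, so the credit is $0.
Total: $0 + $4,350 + $0 = $4,350.

$4,350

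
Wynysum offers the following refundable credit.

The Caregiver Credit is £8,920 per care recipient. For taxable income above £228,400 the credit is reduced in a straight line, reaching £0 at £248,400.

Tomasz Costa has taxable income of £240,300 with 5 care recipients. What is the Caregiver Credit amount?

Caregiver Credit: base = 5 × £8,920 = £44,600. £240,300 is £11,900 into a £20,000 phase-out range, leaving 8,100/20,000 of the credit: £44,600 × 8,100/20,000 = £18,063.

£18,063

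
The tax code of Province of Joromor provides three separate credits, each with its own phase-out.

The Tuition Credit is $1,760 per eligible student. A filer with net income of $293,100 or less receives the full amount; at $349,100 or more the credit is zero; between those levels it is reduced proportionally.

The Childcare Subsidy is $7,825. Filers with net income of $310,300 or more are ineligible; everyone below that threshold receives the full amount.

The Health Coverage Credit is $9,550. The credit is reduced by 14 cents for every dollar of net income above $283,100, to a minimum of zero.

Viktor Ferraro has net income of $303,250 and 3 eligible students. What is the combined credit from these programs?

Tuition Credit: base = 3 × $1,760 = $5,280. $303,250 is $10,150 into a $56,000 phase-out range, leaving 45,850/56,000 of the credit: $5,280 × 45,850/56,000 = $4,323.
Childcare Subsidy: $303,250 is below the $310,300 cutoff, so the full $7,825 applies.
Health Coverage Credit: 14% of the $20,150 excess over $283,100 is $2,821; credit = $9,550 − $2,821 = $6,729.
Total: $4,323 + $7,825 + $6,729 = $18,877.

$18,877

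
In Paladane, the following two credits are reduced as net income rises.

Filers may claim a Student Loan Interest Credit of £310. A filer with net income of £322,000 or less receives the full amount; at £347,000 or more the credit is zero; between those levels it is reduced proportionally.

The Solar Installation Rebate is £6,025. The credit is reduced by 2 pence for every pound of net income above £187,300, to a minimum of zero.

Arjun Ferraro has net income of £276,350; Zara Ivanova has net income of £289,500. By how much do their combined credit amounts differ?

Arjun (£276,350): Student Loan Interest Credit: £276,350 is at or below the £322,000 threshold, so the full £310 applies. Solar Installation Rebate: 2% of the £89,050 excess over £187,300 is £1,781; credit = £6,025 − £1,781 = £4,244. total £310 + £4,244 = £4,554
Zara (£289,500): Student Loan Interest Credit: £289,500 is at or below the £322,000 threshold, so the full £310 applies. Solar Installation Rebate: 2% of the £102,200 excess over £187,300 is £2,044; credit = £6,025 − £2,044 = £3,981. total £310 + £3,981 = £4,291
Difference: |£4,554 − £4,291| = £263.

£263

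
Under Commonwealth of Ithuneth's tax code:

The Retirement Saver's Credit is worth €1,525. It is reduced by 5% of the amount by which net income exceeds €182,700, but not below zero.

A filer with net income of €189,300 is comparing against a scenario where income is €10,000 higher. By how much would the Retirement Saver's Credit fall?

At €189,300 — 5% of the €6,600 excess over €182,700 is €330; credit = €1,525 − €330 = €1,195.
At €199,300 — 5% of the €16,600 excess over €182,700 is €830; credit = €1,525 − €830 = €695.
Lost: €1,195 − €695 = €500.

€500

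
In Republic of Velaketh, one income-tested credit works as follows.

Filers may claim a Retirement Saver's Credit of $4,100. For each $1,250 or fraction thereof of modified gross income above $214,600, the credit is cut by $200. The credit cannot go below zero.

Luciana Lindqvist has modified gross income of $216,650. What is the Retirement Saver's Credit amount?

Retirement Saver's Credit: income exceeds $214,600 by $2,050, which is 2 full-or-partial $1,250 increments; reduction = 2 × $200 = $400, leaving $3,700.

$3,700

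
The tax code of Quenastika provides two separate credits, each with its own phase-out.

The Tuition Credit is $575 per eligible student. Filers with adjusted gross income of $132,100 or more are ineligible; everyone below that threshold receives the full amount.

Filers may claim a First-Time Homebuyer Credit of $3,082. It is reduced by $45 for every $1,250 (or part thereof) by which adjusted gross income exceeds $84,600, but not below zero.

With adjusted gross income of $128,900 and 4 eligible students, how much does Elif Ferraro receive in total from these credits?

Tuition Credit: base = 4 × $575 = $2,300. $128,900 is below the $132,100 cutoff, so the full $2,300 applies.
First-Time Homebuyer Credit: income exceeds $84,600 by $44,300, which is 36 full-or-partial $1,250 increments; reduction = 36 × $45 = $1,620, leaving $1,462.
Total: $2,300 + $1,462 = $3,762.

$3,762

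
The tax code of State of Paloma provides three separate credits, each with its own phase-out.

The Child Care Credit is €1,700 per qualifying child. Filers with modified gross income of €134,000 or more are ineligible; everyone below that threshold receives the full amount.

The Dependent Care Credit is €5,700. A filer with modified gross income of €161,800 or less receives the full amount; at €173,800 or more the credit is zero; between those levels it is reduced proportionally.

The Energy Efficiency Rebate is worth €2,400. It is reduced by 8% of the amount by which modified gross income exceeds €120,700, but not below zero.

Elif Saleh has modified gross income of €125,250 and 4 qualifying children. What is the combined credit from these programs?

€14,536

Child Care Credit: base = 4 × €1,700 = €6,800. €125,250 is below the €134,000 cutoff, so the full €6,800 applies.
Dependent Care Credit: €125,250 is at or below the €161,800 threshold, so the full €5,700 applies.
Energy Efficiency Rebate: 8% of the €4,550 excess over €120,700 is €364; credit = €2,400 − €364 = €2,036.
Total: €6,800 + €5,700 + €2,036 = €14,536.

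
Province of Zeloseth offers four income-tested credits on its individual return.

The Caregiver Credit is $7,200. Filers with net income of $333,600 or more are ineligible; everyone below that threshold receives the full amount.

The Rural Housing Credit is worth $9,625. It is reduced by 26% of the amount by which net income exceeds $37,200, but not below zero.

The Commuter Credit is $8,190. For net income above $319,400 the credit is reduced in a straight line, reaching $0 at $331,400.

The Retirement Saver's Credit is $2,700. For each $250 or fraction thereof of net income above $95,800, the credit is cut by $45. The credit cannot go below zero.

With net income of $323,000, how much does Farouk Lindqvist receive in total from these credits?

$12,933

Caregiver Credit: $323,000 is below the $333,600 cutoff, so the full $7,200 applies.
Rural Housing Credit: 26% of the $285,800 excess over $37,200 is $74,308 ≥ base, so the credit is $0.
Commuter Credit: $323,000 is $3,600 into a $12,000 phase-out range, leaving 8,400/12,000 of the credit: $8,190 × 8,400/12,000 = $5,733.
Retirement Saver's Credit: income exceeds $95,800 by $227,200 → 909 increments × $45 = $40,905 ≥ base, so the credit is $0.
Total: $7,200 + $0 + $5,733 + $0 = $12,933.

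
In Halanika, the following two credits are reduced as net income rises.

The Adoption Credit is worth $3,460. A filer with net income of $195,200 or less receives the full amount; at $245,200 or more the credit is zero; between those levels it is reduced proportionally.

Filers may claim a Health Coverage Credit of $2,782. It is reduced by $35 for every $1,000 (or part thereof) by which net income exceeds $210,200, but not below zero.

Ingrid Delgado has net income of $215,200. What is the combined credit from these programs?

Adoption Credit: $215,200 is $20,000 into a $50,000 phase-out range, leaving 30,000/50,000 of the credit: $3,460 × 30,000/50,000 = $2,076.
Health Coverage Credit: income exceeds $210,200 by $5,000, which is 5 full-or-partial $1,000 increments; reduction = 5 × $35 = $175, leaving $2,607.
Total: $2,076 + $2,607 = $4,683.

$4,683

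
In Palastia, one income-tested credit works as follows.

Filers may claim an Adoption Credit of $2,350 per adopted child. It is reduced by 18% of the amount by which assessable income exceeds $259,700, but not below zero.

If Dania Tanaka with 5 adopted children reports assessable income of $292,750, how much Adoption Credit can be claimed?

Adoption Credit: base = 5 × $2,350 = $11,750. 18% of the $33,050 excess over $259,700 is $5,949; credit = $11,750 − $5,949 = $5,801.

$5,801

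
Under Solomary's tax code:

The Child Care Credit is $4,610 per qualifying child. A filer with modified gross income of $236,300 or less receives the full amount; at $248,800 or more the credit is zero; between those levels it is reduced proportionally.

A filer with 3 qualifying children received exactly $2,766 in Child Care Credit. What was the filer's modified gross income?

Full credit = 3 × $4,610 = $13,830.
$2,766 is 2,766/13,830 of the full $13,830, so 11,064/13,830 of the $12,500 range has been used: income = $236,300 + $12,500 × 11,064/13,830 = $246,300.

$246,300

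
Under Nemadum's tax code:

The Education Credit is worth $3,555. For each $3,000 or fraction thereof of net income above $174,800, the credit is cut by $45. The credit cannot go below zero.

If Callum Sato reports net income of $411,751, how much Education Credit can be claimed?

$0

Education Credit: income exceeds $174,800 by $236,951 → 79 increments × $45 = $3,555 ≥ base, so the credit is $0.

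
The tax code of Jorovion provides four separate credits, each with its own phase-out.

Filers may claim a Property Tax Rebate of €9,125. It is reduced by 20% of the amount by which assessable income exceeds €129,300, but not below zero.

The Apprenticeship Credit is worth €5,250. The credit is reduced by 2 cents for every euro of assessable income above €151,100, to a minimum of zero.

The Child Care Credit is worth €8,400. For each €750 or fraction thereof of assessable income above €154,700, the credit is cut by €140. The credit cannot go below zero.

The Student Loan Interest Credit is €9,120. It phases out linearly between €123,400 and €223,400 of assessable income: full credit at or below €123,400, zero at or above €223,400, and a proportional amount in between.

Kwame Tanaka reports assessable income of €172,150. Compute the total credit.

€15,098

Property Tax Rebate: 20% of the €42,850 excess over €129,300 is €8,570; credit = €9,125 − €8,570 = €555.
Apprenticeship Credit: 2% of the €21,050 excess over €151,100 is €421; credit = €5,250 − €421 = €4,829.
Child Care Credit: income exceeds €154,700 by €17,450, which is 24 full-or-partial €750 increments; reduction = 24 × €140 = €3,360, leaving €5,040.
Student Loan Interest Credit: €172,150 is €48,750 into a €100,000 phase-out range, leaving 51,250/100,000 of the credit: €9,120 × 51,250/100,000 = €4,674.
Total: €555 + €4,829 + €5,040 + €4,674 = €15,098.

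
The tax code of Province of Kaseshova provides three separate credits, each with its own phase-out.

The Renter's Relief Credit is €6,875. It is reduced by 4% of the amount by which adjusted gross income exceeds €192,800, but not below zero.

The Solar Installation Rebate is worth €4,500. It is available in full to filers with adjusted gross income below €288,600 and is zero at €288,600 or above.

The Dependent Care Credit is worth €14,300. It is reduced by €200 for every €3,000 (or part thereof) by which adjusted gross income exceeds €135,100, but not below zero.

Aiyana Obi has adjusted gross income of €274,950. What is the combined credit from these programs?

Renter's Relief Credit: 4% of the €82,150 excess over €192,800 is €3,286; credit = €6,875 − €3,286 = €3,589.
Solar Installation Rebate: €274,950 is below the €288,600 cutoff, so the full €4,500 applies.
Dependent Care Credit: income exceeds €135,100 by €139,850, which is 47 full-or-partial €3,000 increments; reduction = 47 × €200 = €9,400, leaving €4,900.
Total: €3,589 + €4,500 + €4,900 = €12,989.

€12,989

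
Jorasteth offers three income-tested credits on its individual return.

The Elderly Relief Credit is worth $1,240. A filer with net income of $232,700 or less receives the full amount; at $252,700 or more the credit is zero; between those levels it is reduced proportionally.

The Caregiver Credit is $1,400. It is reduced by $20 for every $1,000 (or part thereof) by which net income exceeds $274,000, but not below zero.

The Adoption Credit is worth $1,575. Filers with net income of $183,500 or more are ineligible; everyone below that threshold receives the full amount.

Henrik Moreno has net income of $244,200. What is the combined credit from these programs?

Elderly Relief Credit: $244,200 is $11,500 into a $20,000 phase-out range, leaving 8,500/20,000 of the credit: $1,240 × 8,500/20,000 = $527.
Caregiver Credit: $244,200 is at or below the $274,000 threshold, so the full $1,400 applies.
Adoption Credit: $244,200 meets or exceeds the $183,500 cutoff, so the credit is $0.
Total: $527 + $1,400 + $0 = $1,927.

$1,927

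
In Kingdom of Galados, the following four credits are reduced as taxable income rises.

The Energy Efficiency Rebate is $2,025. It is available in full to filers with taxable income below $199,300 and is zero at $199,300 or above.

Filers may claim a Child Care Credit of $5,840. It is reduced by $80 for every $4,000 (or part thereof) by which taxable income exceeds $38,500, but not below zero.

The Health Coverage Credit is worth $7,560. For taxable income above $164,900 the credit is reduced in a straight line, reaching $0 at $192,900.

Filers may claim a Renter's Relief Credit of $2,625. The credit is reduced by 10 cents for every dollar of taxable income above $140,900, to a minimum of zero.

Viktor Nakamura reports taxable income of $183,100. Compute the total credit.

$7,551

Energy Efficiency Rebate: $183,100 is below the $199,300 cutoff, so the full $2,025 applies.
Child Care Credit: income exceeds $38,500 by $144,600, which is 37 full-or-partial $4,000 increments; reduction = 37 × $80 = $2,960, leaving $2,880.
Health Coverage Credit: $183,100 is $18,200 into a $28,000 phase-out range, leaving 9,800/28,000 of the credit: $7,560 × 9,800/28,000 = $2,646.
Renter's Relief Credit: 10% of the $42,200 excess over $140,900 is $4,220 ≥ base, so the credit is $0.
Total: $2,025 + $2,880 + $2,646 + $0 = $7,551.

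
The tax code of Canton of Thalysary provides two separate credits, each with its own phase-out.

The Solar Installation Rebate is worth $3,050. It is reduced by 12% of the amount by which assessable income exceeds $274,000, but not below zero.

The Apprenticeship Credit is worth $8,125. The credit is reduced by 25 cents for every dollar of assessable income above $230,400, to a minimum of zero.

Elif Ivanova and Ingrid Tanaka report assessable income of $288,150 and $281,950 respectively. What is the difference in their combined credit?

Elif ($288,150): Solar Installation Rebate: 12% of the $14,150 excess over $274,000 is $1,698; credit = $3,050 − $1,698 = $1,352. Apprenticeship Credit: 25% of the $57,750 excess over $230,400 is $14,437.50 ≥ base, so the credit is $0. total $1,352 + $0 = $1,352
Ingrid ($281,950): Solar Installation Rebate: 12% of the $7,950 excess over $274,000 is $954; credit = $3,050 − $954 = $2,096. Apprenticeship Credit: 25% of the $51,550 excess over $230,400 is $12,887.50 ≥ base, so the credit is $0. total $2,096 + $0 = $2,096
Difference: |$1,352 − $2,096| = $744.

$744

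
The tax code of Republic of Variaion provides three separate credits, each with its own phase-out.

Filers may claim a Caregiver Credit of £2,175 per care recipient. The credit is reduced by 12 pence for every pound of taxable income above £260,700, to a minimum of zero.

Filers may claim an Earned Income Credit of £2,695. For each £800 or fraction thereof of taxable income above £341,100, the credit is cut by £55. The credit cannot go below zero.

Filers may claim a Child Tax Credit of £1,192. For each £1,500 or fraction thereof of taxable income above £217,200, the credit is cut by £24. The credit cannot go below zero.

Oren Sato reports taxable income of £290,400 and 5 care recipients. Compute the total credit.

£10,022

Caregiver Credit: base = 5 × £2,175 = £10,875. 12% of the £29,700 excess over £260,700 is £3,564; credit = £10,875 − £3,564 = £7,311.
Earned Income Credit: £290,400 is at or below the £341,100 threshold, so the full £2,695 applies.
Child Tax Credit: income exceeds £217,200 by £73,200, which is 49 full-or-partial £1,500 increments; reduction = 49 × £24 = £1,176, leaving £16.
Total: £7,311 + £2,695 + £16 = £10,022.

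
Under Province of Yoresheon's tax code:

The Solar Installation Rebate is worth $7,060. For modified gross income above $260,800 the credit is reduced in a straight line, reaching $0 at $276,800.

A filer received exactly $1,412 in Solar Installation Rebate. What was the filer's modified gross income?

$273,600

$1,412 is 1,412/7,060 of the full $7,060, so 5,648/7,060 of the $16,000 range has been used: income = $260,800 + $16,000 × 5,648/7,060 = $273,600.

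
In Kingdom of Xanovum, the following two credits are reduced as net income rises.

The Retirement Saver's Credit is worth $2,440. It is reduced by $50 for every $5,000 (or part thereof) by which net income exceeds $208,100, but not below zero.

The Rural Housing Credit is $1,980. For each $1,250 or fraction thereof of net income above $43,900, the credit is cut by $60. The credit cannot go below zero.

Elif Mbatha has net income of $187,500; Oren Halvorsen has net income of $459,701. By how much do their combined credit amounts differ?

$2,440

Elif ($187,500): Retirement Saver's Credit: $187,500 is at or below the $208,100 threshold, so the full $2,440 applies. Rural Housing Credit: income exceeds $43,900 by $143,600 → 115 increments × $60 = $6,900 ≥ base, so the credit is $0. total $2,440 + $0 = $2,440
Oren ($459,701): Retirement Saver's Credit: income exceeds $208,100 by $251,601 → 51 increments × $50 = $2,550 ≥ base, so the credit is $0. Rural Housing Credit: income exceeds $43,900 by $415,801 → 333 increments × $60 = $19,980 ≥ base, so the credit is $0. total $0 + $0 = $0
Difference: |$2,440 − $0| = $2,440.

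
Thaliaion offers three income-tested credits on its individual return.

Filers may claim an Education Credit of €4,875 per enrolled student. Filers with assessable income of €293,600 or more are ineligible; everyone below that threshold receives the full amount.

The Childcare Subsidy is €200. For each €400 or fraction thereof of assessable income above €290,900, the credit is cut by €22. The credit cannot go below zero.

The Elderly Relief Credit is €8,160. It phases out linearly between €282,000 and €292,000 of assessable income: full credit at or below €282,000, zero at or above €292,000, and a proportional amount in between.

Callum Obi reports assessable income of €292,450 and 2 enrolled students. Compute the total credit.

€9,862

Education Credit: base = 2 × €4,875 = €9,750. €292,450 is below the €293,600 cutoff, so the full €9,750 applies.
Childcare Subsidy: income exceeds €290,900 by €1,550, which is 4 full-or-partial €400 increments; reduction = 4 × €22 = €88, leaving €112.
Elderly Relief Credit: €292,450 is at or above €292,000, so the credit is €0.
Total: €9,750 + €112 + €0 = €9,862.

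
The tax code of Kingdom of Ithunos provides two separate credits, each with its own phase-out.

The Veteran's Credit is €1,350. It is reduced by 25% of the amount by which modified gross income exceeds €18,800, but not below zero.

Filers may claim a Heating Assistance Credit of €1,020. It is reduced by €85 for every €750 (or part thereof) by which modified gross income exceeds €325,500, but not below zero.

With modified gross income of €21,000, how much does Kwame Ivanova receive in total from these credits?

€1,820

Veteran's Credit: 25% of the €2,200 excess over €18,800 is €550; credit = €1,350 − €550 = €800.
Heating Assistance Credit: €21,000 is at or below the €325,500 threshold, so the full €1,020 applies.
Total: €800 + €1,020 = €1,820.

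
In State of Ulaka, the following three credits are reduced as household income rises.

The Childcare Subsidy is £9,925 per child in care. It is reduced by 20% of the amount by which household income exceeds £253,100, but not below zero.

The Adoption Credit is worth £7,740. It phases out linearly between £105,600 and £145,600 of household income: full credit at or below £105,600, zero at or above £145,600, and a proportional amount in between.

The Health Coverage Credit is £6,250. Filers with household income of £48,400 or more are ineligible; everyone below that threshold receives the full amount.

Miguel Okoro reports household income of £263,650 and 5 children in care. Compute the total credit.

Childcare Subsidy: base = 5 × £9,925 = £49,625. 20% of the £10,550 excess over £253,100 is £2,110; credit = £49,625 − £2,110 = £47,515.
Adoption Credit: £263,650 is at or above £145,600, so the credit is £0.
Health Coverage Credit: £263,650 meets or exceeds the £48,400 cutoff, so the credit is £0.
Total: £47,515 + £0 + £0 = £47,515.

£47,515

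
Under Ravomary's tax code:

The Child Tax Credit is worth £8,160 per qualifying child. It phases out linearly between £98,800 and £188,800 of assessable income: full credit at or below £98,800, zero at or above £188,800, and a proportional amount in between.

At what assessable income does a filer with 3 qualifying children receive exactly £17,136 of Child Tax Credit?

£125,800

Full credit = 3 × £8,160 = £24,480.
£17,136 is 17,136/24,480 of the full £24,480, so 7,344/24,480 of the £90,000 range has been used: income = £98,800 + £90,000 × 7,344/24,480 = £125,800.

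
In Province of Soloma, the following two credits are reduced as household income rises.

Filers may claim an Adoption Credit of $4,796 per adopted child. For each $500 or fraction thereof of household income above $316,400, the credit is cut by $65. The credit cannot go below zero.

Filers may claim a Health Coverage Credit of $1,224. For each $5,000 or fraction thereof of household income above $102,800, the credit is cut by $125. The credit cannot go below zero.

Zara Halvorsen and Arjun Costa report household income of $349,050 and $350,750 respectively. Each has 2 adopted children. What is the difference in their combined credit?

Zara ($349,050): Adoption Credit: base = 2 × $4,796 = $9,592. income exceeds $316,400 by $32,650, which is 66 full-or-partial $500 increments; reduction = 66 × $65 = $4,290, leaving $5,302. Health Coverage Credit: income exceeds $102,800 by $246,250 → 50 increments × $125 = $6,250 ≥ base, so the credit is $0. total $5,302 + $0 = $5,302
Arjun ($350,750): Adoption Credit: base = 2 × $4,796 = $9,592. income exceeds $316,400 by $34,350, which is 69 full-or-partial $500 increments; reduction = 69 × $65 = $4,485, leaving $5,107. Health Coverage Credit: income exceeds $102,800 by $247,950 → 50 increments × $125 = $6,250 ≥ base, so the credit is $0. total $5,107 + $0 = $5,107
Difference: |$5,302 − $5,107| = $195.

$195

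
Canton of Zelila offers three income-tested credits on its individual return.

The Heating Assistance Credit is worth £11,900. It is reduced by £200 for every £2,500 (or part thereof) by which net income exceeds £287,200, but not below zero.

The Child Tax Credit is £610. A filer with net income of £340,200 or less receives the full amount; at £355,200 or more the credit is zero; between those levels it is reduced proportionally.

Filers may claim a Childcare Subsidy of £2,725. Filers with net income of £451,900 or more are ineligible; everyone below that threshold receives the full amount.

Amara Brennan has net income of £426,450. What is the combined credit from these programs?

Heating Assistance Credit: income exceeds £287,200 by £139,250, which is 56 full-or-partial £2,500 increments; reduction = 56 × £200 = £11,200, leaving £700.
Child Tax Credit: £426,450 is at or above £355,200, so the credit is £0.
Childcare Subsidy: £426,450 is below the £451,900 cutoff, so the full £2,725 applies.
Total: £700 + £0 + £2,725 = £3,425.

£3,425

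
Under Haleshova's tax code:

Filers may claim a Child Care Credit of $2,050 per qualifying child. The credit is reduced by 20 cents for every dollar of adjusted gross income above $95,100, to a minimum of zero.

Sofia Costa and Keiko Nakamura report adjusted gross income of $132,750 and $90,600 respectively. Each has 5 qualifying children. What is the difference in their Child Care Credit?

Sofia ($132,750): Child Care Credit: base = 5 × $2,050 = $10,250. 20% of the $37,650 excess over $95,100 is $7,530; credit = $10,250 − $7,530 = $2,720.
Keiko ($90,600): Child Care Credit: base = 5 × $2,050 = $10,250. $90,600 is at or below the $95,100 threshold, so the full $10,250 applies.
Difference: |$2,720 − $10,250| = $7,530.

$7,530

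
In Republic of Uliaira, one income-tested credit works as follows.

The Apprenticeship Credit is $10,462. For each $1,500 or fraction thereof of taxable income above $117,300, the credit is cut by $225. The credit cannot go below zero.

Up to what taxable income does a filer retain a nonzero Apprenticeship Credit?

After 46 increments the reduction is 46 × $225 = $10,350, leaving $112; one more increment wipes it out. Increment 46 ends at excess 46 × $1,500 = $69,000, so the highest qualifying income is $117,300 + $69,000 = $186,300.

$186,300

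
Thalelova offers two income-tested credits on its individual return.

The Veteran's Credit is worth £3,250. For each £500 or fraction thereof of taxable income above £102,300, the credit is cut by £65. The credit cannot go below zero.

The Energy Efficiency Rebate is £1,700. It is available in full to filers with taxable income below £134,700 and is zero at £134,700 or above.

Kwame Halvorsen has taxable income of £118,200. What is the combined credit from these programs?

£2,870

Veteran's Credit: income exceeds £102,300 by £15,900, which is 32 full-or-partial £500 increments; reduction = 32 × £65 = £2,080, leaving £1,170.
Energy Efficiency Rebate: £118,200 is below the £134,700 cutoff, so the full £1,700 applies.
Total: £1,170 + £1,700 = £2,870.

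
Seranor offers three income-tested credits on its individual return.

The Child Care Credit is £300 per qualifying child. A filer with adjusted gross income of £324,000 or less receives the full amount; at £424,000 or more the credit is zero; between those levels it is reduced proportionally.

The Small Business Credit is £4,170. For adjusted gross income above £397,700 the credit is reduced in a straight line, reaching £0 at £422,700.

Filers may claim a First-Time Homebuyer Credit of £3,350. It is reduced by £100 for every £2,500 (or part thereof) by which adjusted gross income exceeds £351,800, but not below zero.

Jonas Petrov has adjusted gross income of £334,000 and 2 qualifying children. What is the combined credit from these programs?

Child Care Credit: base = 2 × £300 = £600. £334,000 is £10,000 into a £100,000 phase-out range, leaving 90,000/100,000 of the credit: £600 × 90,000/100,000 = £540.
Small Business Credit: £334,000 is at or below the £397,700 threshold, so the full £4,170 applies.
First-Time Homebuyer Credit: £334,000 is at or below the £351,800 threshold, so the full £3,350 applies.
Total: £540 + £4,170 + £3,350 = £8,060.

£8,060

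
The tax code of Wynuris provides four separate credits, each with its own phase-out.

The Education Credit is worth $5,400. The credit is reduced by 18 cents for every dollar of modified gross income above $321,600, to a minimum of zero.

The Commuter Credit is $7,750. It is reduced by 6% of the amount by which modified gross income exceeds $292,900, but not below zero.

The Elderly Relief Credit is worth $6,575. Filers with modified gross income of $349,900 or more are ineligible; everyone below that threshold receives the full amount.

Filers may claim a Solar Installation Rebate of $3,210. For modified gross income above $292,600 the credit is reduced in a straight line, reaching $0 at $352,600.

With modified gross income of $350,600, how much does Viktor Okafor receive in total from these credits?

Education Credit: 18% of the $29,000 excess over $321,600 is $5,220; credit = $5,400 − $5,220 = $180.
Commuter Credit: 6% of the $57,700 excess over $292,900 is $3,462; credit = $7,750 − $3,462 = $4,288.
Elderly Relief Credit: $350,600 meets or exceeds the $349,900 cutoff, so the credit is $0.
Solar Installation Rebate: $350,600 is $58,000 into a $60,000 phase-out range, leaving 2,000/60,000 of the credit: $3,210 × 2,000/60,000 = $107.
Total: $180 + $4,288 + $0 + $107 = $4,575.

$4,575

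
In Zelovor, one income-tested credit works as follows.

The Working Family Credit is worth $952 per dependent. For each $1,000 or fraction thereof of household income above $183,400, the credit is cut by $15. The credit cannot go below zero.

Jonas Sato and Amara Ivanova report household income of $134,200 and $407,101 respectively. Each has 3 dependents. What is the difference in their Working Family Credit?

$2,856

Jonas ($134,200): Working Family Credit: base = 3 × $952 = $2,856. $134,200 is at or below the $183,400 threshold, so the full $2,856 applies.
Amara ($407,101): Working Family Credit: base = 3 × $952 = $2,856. income exceeds $183,400 by $223,701 → 224 increments × $15 = $3,360 ≥ base, so the credit is $0.
Difference: |$2,856 − $0| = $2,856.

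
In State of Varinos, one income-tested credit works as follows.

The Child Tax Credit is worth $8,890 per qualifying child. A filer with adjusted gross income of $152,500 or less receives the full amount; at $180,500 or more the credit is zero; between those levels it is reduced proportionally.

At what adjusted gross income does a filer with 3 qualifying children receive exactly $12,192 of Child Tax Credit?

Full credit = 3 × $8,890 = $26,670.
$12,192 is 12,192/26,670 of the full $26,670, so 14,478/26,670 of the $28,000 range has been used: income = $152,500 + $28,000 × 14,478/26,670 = $167,700.

$167,700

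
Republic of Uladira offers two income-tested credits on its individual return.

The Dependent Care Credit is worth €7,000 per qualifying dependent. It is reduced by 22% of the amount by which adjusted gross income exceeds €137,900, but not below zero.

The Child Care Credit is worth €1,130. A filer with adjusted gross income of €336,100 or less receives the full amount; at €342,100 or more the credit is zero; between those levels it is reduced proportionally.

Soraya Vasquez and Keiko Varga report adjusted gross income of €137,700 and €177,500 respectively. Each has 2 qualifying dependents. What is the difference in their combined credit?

€8,712

Soraya (€137,700): Dependent Care Credit: base = 2 × €7,000 = €14,000. €137,700 is at or below the €137,900 threshold, so the full €14,000 applies. Child Care Credit: €137,700 is at or below the €336,100 threshold, so the full €1,130 applies. total €14,000 + €1,130 = €15,130
Keiko (€177,500): Dependent Care Credit: base = 2 × €7,000 = €14,000. 22% of the €39,600 excess over €137,900 is €8,712; credit = €14,000 − €8,712 = €5,288. Child Care Credit: €177,500 is at or below the €336,100 threshold, so the full €1,130 applies. total €5,288 + €1,130 = €6,418
Difference: |€15,130 − €6,418| = €8,712.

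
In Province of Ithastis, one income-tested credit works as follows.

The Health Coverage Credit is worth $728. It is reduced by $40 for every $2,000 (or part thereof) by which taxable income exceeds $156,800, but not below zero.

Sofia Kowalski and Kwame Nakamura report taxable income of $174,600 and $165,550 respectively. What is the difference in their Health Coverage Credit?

$160

Sofia ($174,600): Health Coverage Credit: income exceeds $156,800 by $17,800, which is 9 full-or-partial $2,000 increments; reduction = 9 × $40 = $360, leaving $368.
Kwame ($165,550): Health Coverage Credit: income exceeds $156,800 by $8,750, which is 5 full-or-partial $2,000 increments; reduction = 5 × $40 = $200, leaving $528.
Difference: |$368 − $528| = $160.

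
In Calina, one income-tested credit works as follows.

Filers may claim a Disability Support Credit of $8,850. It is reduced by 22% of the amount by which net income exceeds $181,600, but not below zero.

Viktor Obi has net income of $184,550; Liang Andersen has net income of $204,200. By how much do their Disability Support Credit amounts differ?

Viktor ($184,550): Disability Support Credit: 22% of the $2,950 excess over $181,600 is $649; credit = $8,850 − $649 = $8,201.
Liang ($204,200): Disability Support Credit: 22% of the $22,600 excess over $181,600 is $4,972; credit = $8,850 − $4,972 = $3,878.
Difference: |$8,201 − $3,878| = $4,323.

$4,323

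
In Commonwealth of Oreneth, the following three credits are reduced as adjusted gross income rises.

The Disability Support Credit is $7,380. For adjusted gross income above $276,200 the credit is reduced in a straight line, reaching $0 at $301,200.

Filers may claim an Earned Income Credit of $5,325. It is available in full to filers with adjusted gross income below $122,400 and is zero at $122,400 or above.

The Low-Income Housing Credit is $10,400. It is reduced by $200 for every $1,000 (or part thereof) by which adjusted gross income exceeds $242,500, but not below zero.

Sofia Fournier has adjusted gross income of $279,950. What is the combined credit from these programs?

$9,073

Disability Support Credit: $279,950 is $3,750 into a $25,000 phase-out range, leaving 21,250/25,000 of the credit: $7,380 × 21,250/25,000 = $6,273.
Earned Income Credit: $279,950 meets or exceeds the $122,400 cutoff, so the credit is $0.
Low-Income Housing Credit: income exceeds $242,500 by $37,450, which is 38 full-or-partial $1,000 increments; reduction = 38 × $200 = $7,600, leaving $2,800.
Total: $6,273 + $0 + $2,800 = $9,073.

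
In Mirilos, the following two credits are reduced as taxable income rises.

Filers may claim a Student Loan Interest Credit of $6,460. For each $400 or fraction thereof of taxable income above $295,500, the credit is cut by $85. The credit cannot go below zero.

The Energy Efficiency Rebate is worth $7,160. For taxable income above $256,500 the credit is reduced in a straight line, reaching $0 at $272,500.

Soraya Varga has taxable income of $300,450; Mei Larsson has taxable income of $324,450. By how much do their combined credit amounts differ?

Soraya ($300,450): Student Loan Interest Credit: income exceeds $295,500 by $4,950, which is 13 full-or-partial $400 increments; reduction = 13 × $85 = $1,105, leaving $5,355. Energy Efficiency Rebate: $300,450 is at or above $272,500, so the credit is $0. total $5,355 + $0 = $5,355
Mei ($324,450): Student Loan Interest Credit: income exceeds $295,500 by $28,950, which is 73 full-or-partial $400 increments; reduction = 73 × $85 = $6,205, leaving $255. Energy Efficiency Rebate: $324,450 is at or above $272,500, so the credit is $0. total $255 + $0 = $255
Difference: |$5,355 − $255| = $5,100.

$5,100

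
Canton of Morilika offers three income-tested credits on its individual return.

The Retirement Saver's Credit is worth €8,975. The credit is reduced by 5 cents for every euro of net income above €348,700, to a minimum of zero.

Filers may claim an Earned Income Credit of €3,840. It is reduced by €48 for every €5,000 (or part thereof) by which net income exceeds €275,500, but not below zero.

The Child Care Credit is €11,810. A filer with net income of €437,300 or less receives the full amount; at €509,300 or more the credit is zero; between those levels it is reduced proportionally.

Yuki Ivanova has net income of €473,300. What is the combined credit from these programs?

€10,570

Retirement Saver's Credit: 5% of the €124,600 excess over €348,700 is €6,230; credit = €8,975 − €6,230 = €2,745.
Earned Income Credit: income exceeds €275,500 by €197,800, which is 40 full-or-partial €5,000 increments; reduction = 40 × €48 = €1,920, leaving €1,920.
Child Care Credit: €473,300 is €36,000 into a €72,000 phase-out range, leaving 36,000/72,000 of the credit: €11,810 × 36,000/72,000 = €5,905.
Total: €2,745 + €1,920 + €5,905 = €10,570.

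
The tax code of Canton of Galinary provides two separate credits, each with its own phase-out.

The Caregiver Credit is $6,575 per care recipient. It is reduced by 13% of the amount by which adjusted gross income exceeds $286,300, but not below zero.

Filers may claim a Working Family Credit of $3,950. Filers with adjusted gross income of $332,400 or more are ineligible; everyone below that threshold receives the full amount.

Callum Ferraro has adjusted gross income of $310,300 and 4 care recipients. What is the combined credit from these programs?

Caregiver Credit: base = 4 × $6,575 = $26,300. 13% of the $24,000 excess over $286,300 is $3,120; credit = $26,300 − $3,120 = $23,180.
Working Family Credit: $310,300 is below the $332,400 cutoff, so the full $3,950 applies.
Total: $23,180 + $3,950 = $27,130.

$27,130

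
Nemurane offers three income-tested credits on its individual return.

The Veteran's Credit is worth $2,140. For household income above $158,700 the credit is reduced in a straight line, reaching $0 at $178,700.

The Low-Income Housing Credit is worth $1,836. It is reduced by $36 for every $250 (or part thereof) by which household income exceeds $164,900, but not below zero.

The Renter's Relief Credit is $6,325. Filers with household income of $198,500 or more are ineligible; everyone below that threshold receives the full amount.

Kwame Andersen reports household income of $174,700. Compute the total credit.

Veteran's Credit: $174,700 is $16,000 into a $20,000 phase-out range, leaving 4,000/20,000 of the credit: $2,140 × 4,000/20,000 = $428.
Low-Income Housing Credit: income exceeds $164,900 by $9,800, which is 40 full-or-partial $250 increments; reduction = 40 × $36 = $1,440, leaving $396.
Renter's Relief Credit: $174,700 is below the $198,500 cutoff, so the full $6,325 applies.
Total: $428 + $396 + $6,325 = $7,149.

$7,149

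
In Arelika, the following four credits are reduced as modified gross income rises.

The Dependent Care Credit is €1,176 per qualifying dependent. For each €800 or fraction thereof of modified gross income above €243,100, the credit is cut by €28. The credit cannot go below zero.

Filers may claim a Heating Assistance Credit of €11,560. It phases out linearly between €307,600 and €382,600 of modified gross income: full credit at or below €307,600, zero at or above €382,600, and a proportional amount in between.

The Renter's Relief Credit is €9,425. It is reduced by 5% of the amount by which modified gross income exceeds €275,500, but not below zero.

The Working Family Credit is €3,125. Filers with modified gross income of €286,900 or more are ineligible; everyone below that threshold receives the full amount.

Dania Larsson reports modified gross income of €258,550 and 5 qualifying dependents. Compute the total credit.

Dependent Care Credit: base = 5 × €1,176 = €5,880. income exceeds €243,100 by €15,450, which is 20 full-or-partial €800 increments; reduction = 20 × €28 = €560, leaving €5,320.
Heating Assistance Credit: €258,550 is at or below the €307,600 threshold, so the full €11,560 applies.
Renter's Relief Credit: €258,550 is at or below the €275,500 threshold, so the full €9,425 applies.
Working Family Credit: €258,550 is below the €286,900 cutoff, so the full €3,125 applies.
Total: €5,320 + €11,560 + €9,425 + €3,125 = €29,430.

€29,430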